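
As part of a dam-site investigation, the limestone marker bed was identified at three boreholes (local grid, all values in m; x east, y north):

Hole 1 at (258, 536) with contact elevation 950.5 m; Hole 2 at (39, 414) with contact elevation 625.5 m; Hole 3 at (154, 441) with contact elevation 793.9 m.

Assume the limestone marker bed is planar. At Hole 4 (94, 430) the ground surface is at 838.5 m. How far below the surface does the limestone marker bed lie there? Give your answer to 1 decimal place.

132.3 m

Let the plane be z = a·x + b·y + c.
Hole 2−Hole 1: −219a − 122b = −325;  Hole 3−Hole 1: −104a − 95b = −156.6.
Solving gives a = 1.45002, b = 0.06103.
Then c = 950.5 − a·258 − b·536 = 543.68.
At (94, 430): z_contact = 136.30 + 26.24 + 543.68 = 706.23 m.
Depth below ground = 838.5 − 706.23 = 132.3 m.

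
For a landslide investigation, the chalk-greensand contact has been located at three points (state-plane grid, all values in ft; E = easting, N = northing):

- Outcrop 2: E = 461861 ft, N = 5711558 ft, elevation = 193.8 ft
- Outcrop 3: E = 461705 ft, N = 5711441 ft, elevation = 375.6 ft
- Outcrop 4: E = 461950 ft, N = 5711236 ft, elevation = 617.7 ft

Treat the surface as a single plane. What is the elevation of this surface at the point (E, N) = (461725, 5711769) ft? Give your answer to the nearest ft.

Two edge vectors: Outcrop 2→Outcrop 3 = (-156, -117, 181.8), Outcrop 2→Outcrop 4 = (89, -322, 423.9).
Normal n = (Outcrop 2→Outcrop 3) × (Outcrop 2→Outcrop 4) = (8943.3, 82308.6, 60645).
So ∂z/∂E = −n_x/n_z = −0.14746970 and ∂z/∂N = −n_y/n_z = −1.35721989.
Intercept c from Outcrop 2: 193.8 + 68110.50 + 7751840.10 = 7820144.40.
At (461725, 5711769): z = −68090.4 − 7752126.5 + 7820144.40 = -72.5 ft.

-73 ft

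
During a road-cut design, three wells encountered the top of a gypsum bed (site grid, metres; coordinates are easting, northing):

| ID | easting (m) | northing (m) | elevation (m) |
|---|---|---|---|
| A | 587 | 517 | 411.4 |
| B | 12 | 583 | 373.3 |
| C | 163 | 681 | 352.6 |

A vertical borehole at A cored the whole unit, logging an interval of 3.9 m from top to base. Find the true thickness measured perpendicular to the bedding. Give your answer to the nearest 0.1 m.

Two edge vectors: A→B = (-575, 66, -38.1), A→C = (-424, 164, -58.8).
Normal n = (A→B) × (A→C) = (2367.6, -17655.6, -66316).
So ∂z/∂easting = −n_x/n_z = 0.03570 and ∂z/∂northing = −n_y/n_z = −0.26623.
|∇z| = √(a²+b²) = 0.26862, so dip δ = arctan(0.26862) = 15.04°.
True thickness = vertical thickness × cos δ = 3.9 × cos 15.04° = 3.8 m.

3.8 m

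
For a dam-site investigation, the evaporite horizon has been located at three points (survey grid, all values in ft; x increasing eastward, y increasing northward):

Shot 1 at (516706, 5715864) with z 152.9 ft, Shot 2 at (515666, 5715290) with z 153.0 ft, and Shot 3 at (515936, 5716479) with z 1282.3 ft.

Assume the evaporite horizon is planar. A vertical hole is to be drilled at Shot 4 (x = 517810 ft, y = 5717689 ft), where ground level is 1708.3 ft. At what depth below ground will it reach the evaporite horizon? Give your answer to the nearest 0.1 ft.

235.4 ft

Let the plane be z = a·x + b·y + c.
Shot 2−Shot 1: −1040a − 574b = 0.1;  Shot 3−Shot 1: −770a + 615b = 1129.4.
Solving gives a = −0.599435178, b = 1.085910427.
Then c = 152.9 − a·516706 − b·5715864 = −5897031.67.
At (517810, 5717689): z_contact = −310393.53 + 6208898.11 − 5897031.67 = 1472.91 ft.
Depth below ground = 1708.3 − 1472.91 = 235.4 ft.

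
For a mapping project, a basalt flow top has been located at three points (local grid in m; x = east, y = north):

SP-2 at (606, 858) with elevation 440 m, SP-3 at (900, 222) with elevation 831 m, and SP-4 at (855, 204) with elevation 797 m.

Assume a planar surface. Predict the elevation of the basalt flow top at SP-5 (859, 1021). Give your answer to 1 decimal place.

617.3 m

Let the plane be z = a·x + b·y + c.
SP-3−SP-2: 294a − 636b = 391;  SP-4−SP-2: 249a − 654b = 357.
Solving gives a = 0.845188, b = −0.224080.
Then c = 440 − a·606 − b·858 = 120.08.
At (859, 1021): z = 726.0 − 228.8 + 120.08 = 617.3 m.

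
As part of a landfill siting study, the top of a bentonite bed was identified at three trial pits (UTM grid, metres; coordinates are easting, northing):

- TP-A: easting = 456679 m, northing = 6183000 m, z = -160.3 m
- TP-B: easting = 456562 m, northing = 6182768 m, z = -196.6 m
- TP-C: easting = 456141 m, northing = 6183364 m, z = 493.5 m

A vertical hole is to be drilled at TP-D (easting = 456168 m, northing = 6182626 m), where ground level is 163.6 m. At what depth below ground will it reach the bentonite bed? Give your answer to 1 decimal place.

115.8 m

Let the plane be z = a·easting + b·northing + c.
TP-B−TP-A: −117a − 232b = −36.3;  TP-C−TP-A: −538a + 364b = 653.8.
Solving gives a = −0.827151084, b = 0.573606365.
Then c = -160.3 − a·456679 − b·6183000 = −3169025.93.
At (456168, 6182626): z_contact = −377319.86 + 3546393.63 − 3169025.93 = 47.85 m.
Depth below ground = 163.6 − 47.85 = 115.8 m.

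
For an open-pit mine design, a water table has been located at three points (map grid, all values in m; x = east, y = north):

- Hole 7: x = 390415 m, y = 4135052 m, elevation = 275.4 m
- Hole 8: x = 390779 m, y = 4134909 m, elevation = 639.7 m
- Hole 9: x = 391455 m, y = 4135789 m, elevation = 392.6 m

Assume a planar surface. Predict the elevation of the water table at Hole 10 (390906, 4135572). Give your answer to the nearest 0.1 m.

192.0 m

Two edge vectors: Hole 7→Hole 8 = (364, -143, 364.3), Hole 7→Hole 9 = (1040, 737, 117.2).
Normal n = (Hole 7→Hole 8) × (Hole 7→Hole 9) = (-285248.7, 336211.2, 416988).
So ∂z/∂x = −n_x/n_z = 0.684069326 and ∂z/∂y = −n_y/n_z = −0.806285073.
Intercept c from Hole 7: 275.4 − 267070.93 + 3334030.70 = 3067235.18.
At (390906, 4135572): z = 267406.8 − 3334450.0 + 3067235.18 = 192.0 m.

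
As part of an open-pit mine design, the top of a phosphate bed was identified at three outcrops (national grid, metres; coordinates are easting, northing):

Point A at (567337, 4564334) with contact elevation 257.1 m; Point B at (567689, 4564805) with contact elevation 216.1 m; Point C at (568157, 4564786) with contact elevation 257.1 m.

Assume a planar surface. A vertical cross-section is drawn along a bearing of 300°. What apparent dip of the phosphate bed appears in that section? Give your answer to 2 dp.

8.23°

Two edge vectors: Point A→Point B = (352, 471, -41), Point A→Point C = (820, 452, 0).
Normal n = (Point A→Point B) × (Point A→Point C) = (18532, -33620, -227116).
So ∂z/∂easting = −n_x/n_z = 0.08160 and ∂z/∂northing = −n_y/n_z = −0.14803.
Unit vector along 300° is (sin 300°, cos 300°) = (-0.8660, 0.5000).
Slope in that direction = a·(-0.8660) + b·(0.5000) = −0.14468.
Apparent dip = arctan|0.14468| = 8.23° (true dip is 9.6°, so apparent ≤ true as expected).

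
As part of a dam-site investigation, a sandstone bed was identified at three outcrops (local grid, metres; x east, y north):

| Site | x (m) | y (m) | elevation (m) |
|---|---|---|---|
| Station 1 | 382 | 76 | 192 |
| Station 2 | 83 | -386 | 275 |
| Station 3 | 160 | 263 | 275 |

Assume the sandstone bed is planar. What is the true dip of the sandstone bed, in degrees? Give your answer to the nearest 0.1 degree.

18.9°

Let the plane be z = a·x + b·y + c.
Station 2−Station 1: −299a − 462b = 83;  Station 3−Station 1: −222a + 187b = 83.
Solving gives a = −0.33990, b = 0.04033.
Gradient magnitude |∇z| = √(a² + b²) = √(0.11553 + 0.00163) = 0.34229.
True dip = arctan(0.34229) = 18.9°, dipping toward E (azimuth ≈ 097°).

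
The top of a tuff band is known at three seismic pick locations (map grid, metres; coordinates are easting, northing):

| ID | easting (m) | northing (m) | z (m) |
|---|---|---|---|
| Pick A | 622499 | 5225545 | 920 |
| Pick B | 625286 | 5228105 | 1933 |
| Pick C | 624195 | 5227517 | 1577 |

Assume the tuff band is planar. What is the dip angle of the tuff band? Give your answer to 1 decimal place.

Two edge vectors: Pick A→Pick B = (2787, 2560, 1013), Pick A→Pick C = (1696, 1972, 657).
Normal n = (Pick A→Pick B) × (Pick A→Pick C) = (-315716, -113011, 1154204).
So ∂z/∂easting = −n_x/n_z = 0.27354 and ∂z/∂northing = −n_y/n_z = 0.09791.
Gradient magnitude |∇z| = √(a² + b²) = √(0.07482 + 0.00959) = 0.29053.
True dip = arctan(0.29053) = 16.2°, dipping toward WSW (azimuth ≈ 250°).

16.2°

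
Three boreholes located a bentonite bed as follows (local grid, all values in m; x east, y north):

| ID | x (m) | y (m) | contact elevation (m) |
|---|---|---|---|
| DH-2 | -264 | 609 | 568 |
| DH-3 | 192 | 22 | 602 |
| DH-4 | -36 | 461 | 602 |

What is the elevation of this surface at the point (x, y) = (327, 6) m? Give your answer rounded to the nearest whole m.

631 m

Let the plane be z = a·x + b·y + c.
DH-3−DH-2: 456a − 587b = 34;  DH-4−DH-2: 228a − 148b = 34.
Solving gives a = 0.22497, b = 0.11684.
Then c = 568 − a·-264 − b·609 = 556.24.
At (327, 6): z = 73.6 + 0.7 + 556.24 = 630.5 m.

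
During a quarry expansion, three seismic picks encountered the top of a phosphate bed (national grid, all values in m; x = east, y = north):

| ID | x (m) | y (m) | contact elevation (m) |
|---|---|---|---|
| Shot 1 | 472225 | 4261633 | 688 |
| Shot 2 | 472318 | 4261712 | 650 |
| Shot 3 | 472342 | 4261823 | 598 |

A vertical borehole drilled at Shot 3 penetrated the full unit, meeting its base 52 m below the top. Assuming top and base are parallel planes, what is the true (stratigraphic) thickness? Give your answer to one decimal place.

47.1 m

Two edge vectors: Shot 1→Shot 2 = (93, 79, -38), Shot 1→Shot 3 = (117, 190, -90).
Normal n = (Shot 1→Shot 2) × (Shot 1→Shot 3) = (110, 3924, 8427).
So ∂z/∂x = −n_x/n_z = −0.01305 and ∂z/∂y = −n_y/n_z = −0.46565.
|∇z| = √(a²+b²) = 0.46583, so dip δ = arctan(0.46583) = 24.98°.
True thickness = vertical thickness × cos δ = 52 × cos 24.98° = 47.1 m.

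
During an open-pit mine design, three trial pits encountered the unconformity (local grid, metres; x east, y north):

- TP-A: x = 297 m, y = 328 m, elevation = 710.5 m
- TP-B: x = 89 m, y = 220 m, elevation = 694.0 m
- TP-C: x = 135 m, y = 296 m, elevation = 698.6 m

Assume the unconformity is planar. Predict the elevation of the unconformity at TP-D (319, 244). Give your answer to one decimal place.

710.5 m

Two edge vectors: TP-A→TP-B = (-208, -108, -16.5), TP-A→TP-C = (-162, -32, -11.9).
Normal n = (TP-A→TP-B) × (TP-A→TP-C) = (757.2, 197.8, -10840).
So ∂z/∂x = −n_x/n_z = 0.06985 and ∂z/∂y = −n_y/n_z = 0.01825.
Intercept c from TP-A: 710.5 − 20.75 − 5.99 = 683.77.
At (319, 244): z = 22.3 + 4.5 + 683.77 = 710.5 m.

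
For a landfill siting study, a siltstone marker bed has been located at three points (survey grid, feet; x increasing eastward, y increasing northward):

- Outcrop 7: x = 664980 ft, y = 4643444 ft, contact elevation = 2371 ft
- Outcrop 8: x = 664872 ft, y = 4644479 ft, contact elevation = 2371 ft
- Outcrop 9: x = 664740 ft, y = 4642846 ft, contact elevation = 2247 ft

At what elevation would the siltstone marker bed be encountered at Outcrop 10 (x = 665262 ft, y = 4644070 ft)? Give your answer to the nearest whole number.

2513 ft

Two edge vectors: Outcrop 7→Outcrop 8 = (-108, 1035, 0), Outcrop 7→Outcrop 9 = (-240, -598, -124).
Normal n = (Outcrop 7→Outcrop 8) × (Outcrop 7→Outcrop 9) = (-128340, -13392, 312984).
So ∂z/∂x = −n_x/n_z = 0.41005291 and ∂z/∂y = −n_y/n_z = 0.04278813.
Intercept c from Outcrop 7: 2371 − 272676.98 − 198684.28 = −468990.27.
At (665262, 4644070): z = 272792.6 + 198711.1 − 468990.27 = 2513.4 ft.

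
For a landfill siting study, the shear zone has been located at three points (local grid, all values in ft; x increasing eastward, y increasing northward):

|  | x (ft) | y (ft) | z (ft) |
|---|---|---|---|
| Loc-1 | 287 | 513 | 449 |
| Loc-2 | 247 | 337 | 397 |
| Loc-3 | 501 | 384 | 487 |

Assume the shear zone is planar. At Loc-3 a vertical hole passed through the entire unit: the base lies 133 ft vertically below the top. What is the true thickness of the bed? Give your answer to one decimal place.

Two edge vectors: Loc-1→Loc-2 = (-40, -176, -52), Loc-1→Loc-3 = (214, -129, 38).
Normal n = (Loc-1→Loc-2) × (Loc-1→Loc-3) = (-13396, -9608, 42824).
So ∂z/∂x = −n_x/n_z = 0.31282 and ∂z/∂y = −n_y/n_z = 0.22436.
|∇z| = √(a²+b²) = 0.38496, so dip δ = arctan(0.38496) = 21.05°.
True thickness = vertical thickness × cos δ = 133 × cos 21.05° = 124.1 ft.

124.1 ft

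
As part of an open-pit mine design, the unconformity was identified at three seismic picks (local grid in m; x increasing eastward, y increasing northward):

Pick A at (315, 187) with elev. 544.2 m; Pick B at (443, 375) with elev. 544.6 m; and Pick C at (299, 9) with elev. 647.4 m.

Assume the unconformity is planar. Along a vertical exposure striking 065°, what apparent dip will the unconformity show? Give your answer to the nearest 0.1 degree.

31.4°

Let the plane be z = a·x + b·y + c.
Pick B−Pick A: 128a + 188b = 0.4;  Pick C−Pick A: −16a − 178b = 103.2.
Solving gives a = 0.98467, b = −0.66828.
Unit vector along 065° is (sin 65°, cos 65°) = (0.9063, 0.4226).
Slope in that direction = a·(0.9063) + b·(0.4226) = 0.60998.
Apparent dip = arctan|0.60998| = 31.4° (true dip is 50.0°, so apparent ≤ true as expected).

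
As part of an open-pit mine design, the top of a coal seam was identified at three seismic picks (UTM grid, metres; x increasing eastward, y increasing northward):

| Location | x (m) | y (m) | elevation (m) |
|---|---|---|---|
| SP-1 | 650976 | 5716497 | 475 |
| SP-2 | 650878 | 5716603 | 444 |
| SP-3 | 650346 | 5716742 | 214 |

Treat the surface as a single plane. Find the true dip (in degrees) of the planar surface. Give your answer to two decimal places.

26.11°

Two edge vectors: SP-1→SP-2 = (-98, 106, -31), SP-1→SP-3 = (-630, 245, -261).
Normal n = (SP-1→SP-2) × (SP-1→SP-3) = (-20071, -6048, 42770).
So ∂z/∂x = −n_x/n_z = 0.46928 and ∂z/∂y = −n_y/n_z = 0.14141.
Gradient magnitude |∇z| = √(a² + b²) = √(0.22022 + 0.02000) = 0.49012.
True dip = arctan(0.49012) = 26.11°, dipping toward WSW (azimuth ≈ 253°).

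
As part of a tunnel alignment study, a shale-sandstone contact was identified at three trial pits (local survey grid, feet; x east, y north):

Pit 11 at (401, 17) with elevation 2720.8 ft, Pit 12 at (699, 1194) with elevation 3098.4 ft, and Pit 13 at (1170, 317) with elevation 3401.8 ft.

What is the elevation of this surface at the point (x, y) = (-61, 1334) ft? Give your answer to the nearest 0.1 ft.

2472.2 ft

Let the plane be z = a·x + b·y + c.
Pit 12−Pit 11: 298a + 1177b = 377.6;  Pit 13−Pit 11: 769a + 300b = 681.
Solving gives a = 0.843749, b = 0.107190.
Then c = 2720.8 − a·401 − b·17 = 2380.63.
At (-61, 1334): z = −51.5 + 143.0 + 2380.63 = 2472.2 ft.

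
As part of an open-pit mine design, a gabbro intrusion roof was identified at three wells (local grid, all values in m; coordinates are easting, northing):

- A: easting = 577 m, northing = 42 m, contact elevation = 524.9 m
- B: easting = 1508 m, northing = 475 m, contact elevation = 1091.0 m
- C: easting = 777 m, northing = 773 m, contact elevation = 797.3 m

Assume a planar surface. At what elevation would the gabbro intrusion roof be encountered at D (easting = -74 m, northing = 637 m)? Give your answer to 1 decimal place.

Two edge vectors: A→B = (931, 433, 566.1), A→C = (200, 731, 272.4).
Normal n = (A→B) × (A→C) = (-295869.9, -140384.4, 593961).
So ∂z/∂easting = −n_x/n_z = 0.498130 and ∂z/∂northing = −n_y/n_z = 0.236353.
Intercept c from A: 524.9 − 287.42 − 9.93 = 227.55.
At (-74, 637): z = −36.9 + 150.6 + 227.55 = 341.2 m.

341.2 m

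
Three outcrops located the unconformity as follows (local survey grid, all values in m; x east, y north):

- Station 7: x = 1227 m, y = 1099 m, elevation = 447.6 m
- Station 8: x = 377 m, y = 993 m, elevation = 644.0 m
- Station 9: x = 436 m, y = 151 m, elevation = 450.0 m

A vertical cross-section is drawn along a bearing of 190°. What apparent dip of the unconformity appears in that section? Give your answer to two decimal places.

9.34°

Two edge vectors: Station 7→Station 8 = (-850, -106, 196.4), Station 7→Station 9 = (-791, -948, 2.4).
Normal n = (Station 7→Station 8) × (Station 7→Station 9) = (185932.8, -153312.4, 721954).
So ∂z/∂x = −n_x/n_z = −0.25754 and ∂z/∂y = −n_y/n_z = 0.21236.
Unit vector along 190° is (sin 190°, cos 190°) = (-0.1736, -0.9848).
Slope in that direction = a·(-0.1736) + b·(-0.9848) = −0.16441.
Apparent dip = arctan|0.16441| = 9.34° (true dip is 18.5°, so apparent ≤ true as expected).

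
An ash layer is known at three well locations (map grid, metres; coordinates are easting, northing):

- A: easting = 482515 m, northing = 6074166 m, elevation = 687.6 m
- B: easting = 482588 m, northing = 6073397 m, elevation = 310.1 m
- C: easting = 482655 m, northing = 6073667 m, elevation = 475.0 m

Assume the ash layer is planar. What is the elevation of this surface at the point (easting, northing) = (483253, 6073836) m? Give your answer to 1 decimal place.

Two edge vectors: A→B = (73, -769, -377.5), A→C = (140, -499, -212.6).
Normal n = (A→B) × (A→C) = (-24883.1, -37330.2, 71233).
So ∂z/∂easting = −n_x/n_z = 0.349319838 and ∂z/∂northing = −n_y/n_z = 0.524057670.
Intercept c from A: 687.6 − 168552.06 − 3183213.28 = −3351077.74.
At (483253, 6073836): z = 168809.9 + 3183040.3 − 3351077.74 = 772.5 m.

772.5 m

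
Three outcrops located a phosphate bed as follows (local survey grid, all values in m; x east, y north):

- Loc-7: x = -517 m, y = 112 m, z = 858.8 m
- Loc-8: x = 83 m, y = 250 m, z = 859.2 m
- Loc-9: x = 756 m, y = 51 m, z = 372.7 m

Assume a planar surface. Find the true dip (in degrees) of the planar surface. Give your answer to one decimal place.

54.7°

Let the plane be z = a·x + b·y + c.
Loc-8−Loc-7: 600a + 138b = 0.4;  Loc-9−Loc-7: 1273a − 61b = −486.1.
Solving gives a = −0.31590, b = 1.37638.
Gradient magnitude |∇z| = √(a² + b²) = √(0.09979 + 1.89442) = 1.41216.
True dip = arctan(1.41216) = 54.7°, dipping toward SSE (azimuth ≈ 167°).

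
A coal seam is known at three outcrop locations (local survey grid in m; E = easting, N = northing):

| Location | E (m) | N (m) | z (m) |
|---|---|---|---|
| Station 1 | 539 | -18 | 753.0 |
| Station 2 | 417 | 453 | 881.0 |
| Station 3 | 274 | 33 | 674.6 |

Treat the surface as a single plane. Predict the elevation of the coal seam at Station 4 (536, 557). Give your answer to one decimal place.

Let the plane be z = a·E + b·N + c.
Station 2−Station 1: −122a + 471b = 128;  Station 3−Station 1: −265a + 51b = −78.4.
Solving gives a = 0.36642, b = 0.36667.
Then c = 753 − a·539 − b·-18 = 562.10.
At (536, 557): z = 196.4 + 204.2 + 562.10 = 962.7 m.

962.7 m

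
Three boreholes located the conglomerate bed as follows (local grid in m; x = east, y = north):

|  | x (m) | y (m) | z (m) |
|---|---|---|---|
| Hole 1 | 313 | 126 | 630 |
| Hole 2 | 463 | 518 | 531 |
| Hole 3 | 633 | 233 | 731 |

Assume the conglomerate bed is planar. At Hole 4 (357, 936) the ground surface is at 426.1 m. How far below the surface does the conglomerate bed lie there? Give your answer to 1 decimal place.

122.7 m

Two edge vectors: Hole 1→Hole 2 = (150, 392, -99), Hole 1→Hole 3 = (320, 107, 101).
Normal n = (Hole 1→Hole 2) × (Hole 1→Hole 3) = (50185, -46830, -109390).
So ∂z/∂x = −n_x/n_z = 0.45877 and ∂z/∂y = −n_y/n_z = −0.42810.
Intercept c from Hole 1: 630 − 143.60 + 53.94 = 540.35.
At (357, 936): z_contact = 163.78 − 400.70 + 540.35 = 303.42 m.
Depth below ground = 426.1 − 303.42 = 122.7 m.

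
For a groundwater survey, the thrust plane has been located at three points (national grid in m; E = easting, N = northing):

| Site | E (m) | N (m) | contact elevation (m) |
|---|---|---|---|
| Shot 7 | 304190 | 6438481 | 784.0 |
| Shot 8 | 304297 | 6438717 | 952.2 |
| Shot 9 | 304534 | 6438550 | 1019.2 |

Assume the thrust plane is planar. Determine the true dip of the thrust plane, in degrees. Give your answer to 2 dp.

36.56°

Two edge vectors: Shot 7→Shot 8 = (107, 236, 168.2), Shot 7→Shot 9 = (344, 69, 235.2).
Normal n = (Shot 7→Shot 8) × (Shot 7→Shot 9) = (43901.4, 32694.4, -73801).
So ∂z/∂E = −n_x/n_z = 0.59486 and ∂z/∂N = −n_y/n_z = 0.44301.
Gradient magnitude |∇z| = √(a² + b²) = √(0.35386 + 0.19626) = 0.74170.
True dip = arctan(0.74170) = 36.56°, dipping toward SW (azimuth ≈ 233°).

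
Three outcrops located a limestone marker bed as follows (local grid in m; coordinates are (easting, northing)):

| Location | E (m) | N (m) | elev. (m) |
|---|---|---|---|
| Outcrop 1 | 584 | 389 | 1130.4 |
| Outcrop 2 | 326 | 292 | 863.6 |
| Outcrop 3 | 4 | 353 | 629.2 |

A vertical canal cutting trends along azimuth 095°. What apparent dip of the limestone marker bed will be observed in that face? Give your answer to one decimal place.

Let the plane be z = a·E + b·N + c.
Outcrop 2−Outcrop 1: −258a − 97b = −266.8;  Outcrop 3−Outcrop 1: −580a − 36b = −501.2.
Solving gives a = 0.83053, b = 0.54148.
Unit vector along 095° is (sin 95°, cos 95°) = (0.9962, -0.0872).
Slope in that direction = a·(0.9962) + b·(-0.0872) = 0.78018.
Apparent dip = arctan|0.78018| = 38.0° (true dip is 44.8°, so apparent ≤ true as expected).

38.0°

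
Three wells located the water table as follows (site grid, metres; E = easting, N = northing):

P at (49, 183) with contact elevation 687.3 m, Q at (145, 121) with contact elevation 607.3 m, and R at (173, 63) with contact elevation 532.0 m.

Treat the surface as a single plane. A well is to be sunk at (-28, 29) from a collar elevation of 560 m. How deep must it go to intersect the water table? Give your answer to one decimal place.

Two edge vectors: P→Q = (96, -62, -80), P→R = (124, -120, -155.3).
Normal n = (P→Q) × (P→R) = (28.6, 4988.8, -3832).
So ∂z/∂E = −n_x/n_z = 0.00746 and ∂z/∂N = −n_y/n_z = 1.30188.
Intercept c from P: 687.3 − 0.37 − 238.24 = 448.69.
At (-28, 29): z_contact = −0.21 + 37.75 + 448.69 = 486.24 m.
Depth below ground = 560 − 486.24 = 73.8 m.

73.8 m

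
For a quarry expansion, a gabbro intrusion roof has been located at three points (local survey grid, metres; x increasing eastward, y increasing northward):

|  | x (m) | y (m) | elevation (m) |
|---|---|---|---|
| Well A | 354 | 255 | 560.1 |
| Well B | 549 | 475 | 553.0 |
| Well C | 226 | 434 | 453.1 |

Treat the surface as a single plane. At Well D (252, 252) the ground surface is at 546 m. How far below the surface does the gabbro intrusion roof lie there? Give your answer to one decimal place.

20.9 m

Let the plane be z = a·x + b·y + c.
Well B−Well A: 195a + 220b = −7.1;  Well C−Well A: −128a + 179b = −107.
Solving gives a = 0.35311, b = −0.34526.
Then c = 560.1 − a·354 − b·255 = 523.14.
At (252, 252): z_contact = 88.98 − 87.01 + 523.14 = 525.12 m.
Depth below ground = 546 − 525.12 = 20.9 m.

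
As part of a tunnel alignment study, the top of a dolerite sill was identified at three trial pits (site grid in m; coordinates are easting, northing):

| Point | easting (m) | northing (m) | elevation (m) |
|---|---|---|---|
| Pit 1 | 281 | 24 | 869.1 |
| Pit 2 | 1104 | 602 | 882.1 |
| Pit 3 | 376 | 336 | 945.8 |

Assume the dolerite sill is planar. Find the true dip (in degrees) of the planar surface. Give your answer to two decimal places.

Let the plane be z = a·easting + b·northing + c.
Pit 2−Pit 1: 823a + 578b = 13;  Pit 3−Pit 1: 95a + 312b = 76.7.
Solving gives a = −0.19952, b = 0.30659.
Gradient magnitude |∇z| = √(a² + b²) = √(0.03981 + 0.09399) = 0.36579.
True dip = arctan(0.36579) = 20.09°, dipping toward SSE (azimuth ≈ 147°).

20.09°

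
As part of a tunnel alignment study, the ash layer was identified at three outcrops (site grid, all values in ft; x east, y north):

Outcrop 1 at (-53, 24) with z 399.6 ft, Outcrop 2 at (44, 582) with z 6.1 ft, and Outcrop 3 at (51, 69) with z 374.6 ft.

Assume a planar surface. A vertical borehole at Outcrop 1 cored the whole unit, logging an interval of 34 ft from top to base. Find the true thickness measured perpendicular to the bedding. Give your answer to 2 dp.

27.58 ft

Two edge vectors: Outcrop 1→Outcrop 2 = (97, 558, -393.5), Outcrop 1→Outcrop 3 = (104, 45, -25).
Normal n = (Outcrop 1→Outcrop 2) × (Outcrop 1→Outcrop 3) = (3757.5, -38499, -53667).
So ∂z/∂x = −n_x/n_z = 0.07002 and ∂z/∂y = −n_y/n_z = −0.71737.
|∇z| = √(a²+b²) = 0.72078, so dip δ = arctan(0.72078) = 35.78°.
True thickness = vertical thickness × cos δ = 34 × cos 35.78° = 27.58 ft.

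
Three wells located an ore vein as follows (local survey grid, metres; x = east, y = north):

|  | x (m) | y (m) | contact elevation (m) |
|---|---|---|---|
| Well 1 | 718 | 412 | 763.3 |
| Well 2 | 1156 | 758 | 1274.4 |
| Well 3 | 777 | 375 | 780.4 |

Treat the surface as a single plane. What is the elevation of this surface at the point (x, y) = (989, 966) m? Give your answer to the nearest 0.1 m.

Two edge vectors: Well 1→Well 2 = (438, 346, 511.1), Well 1→Well 3 = (59, -37, 17.1).
Normal n = (Well 1→Well 2) × (Well 1→Well 3) = (24827.3, 22665.1, -36620).
So ∂z/∂x = −n_x/n_z = 0.677971 and ∂z/∂y = −n_y/n_z = 0.618927.
Intercept c from Well 1: 763.3 − 486.78 − 255.00 = 21.52.
At (989, 966): z = 670.5 + 597.9 + 21.52 = 1289.9 m.

1289.9 m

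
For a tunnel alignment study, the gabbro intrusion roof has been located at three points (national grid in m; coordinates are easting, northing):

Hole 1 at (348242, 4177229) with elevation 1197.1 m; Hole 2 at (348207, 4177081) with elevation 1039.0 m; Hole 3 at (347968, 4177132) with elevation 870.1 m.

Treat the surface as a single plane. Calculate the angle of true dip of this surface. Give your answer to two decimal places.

51.02°

Two edge vectors: Hole 1→Hole 2 = (-35, -148, -158.1), Hole 1→Hole 3 = (-274, -97, -327).
Normal n = (Hole 1→Hole 2) × (Hole 1→Hole 3) = (33060.3, 31874.4, -37157).
So ∂z/∂easting = −n_x/n_z = 0.88975 and ∂z/∂northing = −n_y/n_z = 0.85783.
Gradient magnitude |∇z| = √(a² + b²) = √(0.79165 + 0.73587) = 1.23593.
True dip = arctan(1.23593) = 51.02°, dipping toward SW (azimuth ≈ 226°).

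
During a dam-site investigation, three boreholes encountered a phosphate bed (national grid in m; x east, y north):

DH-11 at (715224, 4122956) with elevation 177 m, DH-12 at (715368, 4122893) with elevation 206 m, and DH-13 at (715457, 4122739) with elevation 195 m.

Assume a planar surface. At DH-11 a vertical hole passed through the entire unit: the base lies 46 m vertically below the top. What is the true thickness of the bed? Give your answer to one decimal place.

Let the plane be z = a·x + b·y + c.
DH-12−DH-11: 144a − 63b = 29;  DH-13−DH-11: 233a − 217b = 18.
Solving gives a = 0.31136, b = 0.25137.
|∇z| = √(a²+b²) = 0.40017, so dip δ = arctan(0.40017) = 21.81°.
True thickness = vertical thickness × cos δ = 46 × cos 21.81° = 42.7 m.

42.7 m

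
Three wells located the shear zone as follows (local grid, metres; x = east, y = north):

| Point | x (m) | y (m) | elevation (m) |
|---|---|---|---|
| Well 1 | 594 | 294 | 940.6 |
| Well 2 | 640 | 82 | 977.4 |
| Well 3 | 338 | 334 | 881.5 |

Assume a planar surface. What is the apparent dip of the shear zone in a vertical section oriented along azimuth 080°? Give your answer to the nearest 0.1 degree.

10.5°

Two edge vectors: Well 1→Well 2 = (46, -212, 36.8), Well 1→Well 3 = (-256, 40, -59.1).
Normal n = (Well 1→Well 2) × (Well 1→Well 3) = (11057.2, -6702.2, -52432).
So ∂z/∂x = −n_x/n_z = 0.21089 and ∂z/∂y = −n_y/n_z = −0.12783.
Unit vector along 080° is (sin 80°, cos 80°) = (0.9848, 0.1736).
Slope in that direction = a·(0.9848) + b·(0.1736) = 0.18549.
Apparent dip = arctan|0.18549| = 10.5° (true dip is 13.9°, so apparent ≤ true as expected).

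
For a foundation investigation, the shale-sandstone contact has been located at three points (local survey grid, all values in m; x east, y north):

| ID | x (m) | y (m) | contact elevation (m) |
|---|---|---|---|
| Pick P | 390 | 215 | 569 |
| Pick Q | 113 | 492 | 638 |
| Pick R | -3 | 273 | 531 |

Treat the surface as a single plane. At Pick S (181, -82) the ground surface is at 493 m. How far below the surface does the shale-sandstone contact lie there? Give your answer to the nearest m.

Two edge vectors: Pick P→Pick Q = (-277, 277, 69), Pick P→Pick R = (-393, 58, -38).
Normal n = (Pick P→Pick Q) × (Pick P→Pick R) = (-14528, -37643, 92795).
So ∂z/∂x = −n_x/n_z = 0.15656 and ∂z/∂y = −n_y/n_z = 0.40566.
Intercept c from Pick P: 569 − 61.06 − 87.22 = 420.73.
At (181, -82): z_contact = 28.3 − 33.3 + 420.73 = 415.8 m.
Depth below ground = 493 − 415.8 = 77 m.

77 m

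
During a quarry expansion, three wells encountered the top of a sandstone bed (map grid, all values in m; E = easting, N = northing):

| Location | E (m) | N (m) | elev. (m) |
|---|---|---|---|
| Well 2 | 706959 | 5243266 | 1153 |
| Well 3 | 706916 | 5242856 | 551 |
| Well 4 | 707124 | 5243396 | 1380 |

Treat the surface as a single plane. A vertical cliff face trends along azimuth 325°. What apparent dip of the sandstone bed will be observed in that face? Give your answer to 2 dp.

Two edge vectors: Well 2→Well 3 = (-43, -410, -602), Well 2→Well 4 = (165, 130, 227).
Normal n = (Well 2→Well 3) × (Well 2→Well 4) = (-14810, -89569, 62060).
So ∂z/∂E = −n_x/n_z = 0.23864 and ∂z/∂N = −n_y/n_z = 1.44326.
Unit vector along 325° is (sin 325°, cos 325°) = (-0.5736, 0.8192).
Slope in that direction = a·(-0.5736) + b·(0.8192) = 1.04537.
Apparent dip = arctan|1.04537| = 46.27° (true dip is 55.6°, so apparent ≤ true as expected).

46.27°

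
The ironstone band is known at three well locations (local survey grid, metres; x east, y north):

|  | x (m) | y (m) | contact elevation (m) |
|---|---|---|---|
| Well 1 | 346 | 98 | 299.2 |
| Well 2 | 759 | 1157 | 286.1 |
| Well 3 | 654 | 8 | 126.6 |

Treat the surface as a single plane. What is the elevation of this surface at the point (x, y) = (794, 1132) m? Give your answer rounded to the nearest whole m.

264 m

Two edge vectors: Well 1→Well 2 = (413, 1059, -13.1), Well 1→Well 3 = (308, -90, -172.6).
Normal n = (Well 1→Well 2) × (Well 1→Well 3) = (-183962.4, 67249, -363342).
So ∂z/∂x = −n_x/n_z = −0.50631 and ∂z/∂y = −n_y/n_z = 0.18508.
Intercept c from Well 1: 299.2 + 175.18 − 18.14 = 456.24.
At (794, 1132): z = −402.0 + 209.5 + 456.24 = 263.8 m.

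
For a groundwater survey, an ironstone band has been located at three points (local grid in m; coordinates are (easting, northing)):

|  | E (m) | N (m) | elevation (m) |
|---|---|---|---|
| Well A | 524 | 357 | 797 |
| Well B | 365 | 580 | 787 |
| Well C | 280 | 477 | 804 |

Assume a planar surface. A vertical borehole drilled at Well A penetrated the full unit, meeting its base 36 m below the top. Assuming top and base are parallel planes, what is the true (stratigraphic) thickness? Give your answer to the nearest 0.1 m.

Two edge vectors: Well A→Well B = (-159, 223, -10), Well A→Well C = (-244, 120, 7).
Normal n = (Well A→Well B) × (Well A→Well C) = (2761, 3553, 35332).
So ∂z/∂E = −n_x/n_z = −0.07814 and ∂z/∂N = −n_y/n_z = −0.10056.
|∇z| = √(a²+b²) = 0.12735, so dip δ = arctan(0.12735) = 7.26°.
True thickness = vertical thickness × cos δ = 36 × cos 7.26° = 35.7 m.

35.7 m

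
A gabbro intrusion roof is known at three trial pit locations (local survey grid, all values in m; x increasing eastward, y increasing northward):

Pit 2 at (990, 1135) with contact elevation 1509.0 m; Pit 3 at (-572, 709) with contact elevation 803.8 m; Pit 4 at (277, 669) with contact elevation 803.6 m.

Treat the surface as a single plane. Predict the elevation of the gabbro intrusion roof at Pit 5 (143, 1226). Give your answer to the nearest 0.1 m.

Two edge vectors: Pit 2→Pit 3 = (-1562, -426, -705.2), Pit 2→Pit 4 = (-713, -466, -705.4).
Normal n = (Pit 2→Pit 3) × (Pit 2→Pit 4) = (-28122.8, -599027.2, 424154).
So ∂z/∂x = −n_x/n_z = 0.066303 and ∂z/∂y = −n_y/n_z = 1.412287.
Intercept c from Pit 2: 1509 − 65.64 − 1602.95 = −159.59.
At (143, 1226): z = 9.5 + 1731.5 − 159.59 = 1581.4 m.

1581.4 m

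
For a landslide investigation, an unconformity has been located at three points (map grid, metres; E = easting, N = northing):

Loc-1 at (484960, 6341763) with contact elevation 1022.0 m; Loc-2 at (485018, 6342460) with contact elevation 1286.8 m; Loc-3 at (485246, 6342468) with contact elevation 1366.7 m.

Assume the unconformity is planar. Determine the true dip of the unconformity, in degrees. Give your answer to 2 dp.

Two edge vectors: Loc-1→Loc-2 = (58, 697, 264.8), Loc-1→Loc-3 = (286, 705, 344.7).
Normal n = (Loc-1→Loc-2) × (Loc-1→Loc-3) = (53571.9, 55740.2, -158452).
So ∂z/∂E = −n_x/n_z = 0.33810 and ∂z/∂N = −n_y/n_z = 0.35178.
Gradient magnitude |∇z| = √(a² + b²) = √(0.11431 + 0.12375) = 0.48791.
True dip = arctan(0.48791) = 26.01°, dipping toward SW (azimuth ≈ 224°).

26.01°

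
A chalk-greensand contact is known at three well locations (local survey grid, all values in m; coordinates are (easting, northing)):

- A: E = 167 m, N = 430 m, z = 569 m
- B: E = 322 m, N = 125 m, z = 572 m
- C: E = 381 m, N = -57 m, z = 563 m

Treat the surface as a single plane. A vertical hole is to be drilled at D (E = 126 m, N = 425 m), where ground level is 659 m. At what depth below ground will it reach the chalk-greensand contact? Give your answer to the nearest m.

104 m

Let the plane be z = a·E + b·N + c.
B−A: 155a − 305b = 3;  C−A: 214a − 487b = −6.
Solving gives a = 0.32217, b = 0.15389.
Then c = 569 − a·167 − b·430 = 449.02.
At (126, 425): z_contact = 40.6 + 65.4 + 449.02 = 555.0 m.
Depth below ground = 659 − 555.0 = 104 m.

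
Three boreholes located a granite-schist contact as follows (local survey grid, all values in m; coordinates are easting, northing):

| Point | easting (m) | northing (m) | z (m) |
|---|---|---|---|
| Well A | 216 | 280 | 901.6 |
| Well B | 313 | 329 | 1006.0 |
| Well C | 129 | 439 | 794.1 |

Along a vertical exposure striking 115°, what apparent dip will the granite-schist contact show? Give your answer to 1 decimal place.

46.0°

Let the plane be z = a·easting + b·northing + c.
Well B−Well A: 97a + 49b = 104.4;  Well C−Well A: −87a + 159b = −107.5.
Solving gives a = 1.11079, b = −0.06831.
Unit vector along 115° is (sin 115°, cos 115°) = (0.9063, -0.4226).
Slope in that direction = a·(0.9063) + b·(-0.4226) = 1.03559.
Apparent dip = arctan|1.03559| = 46.0° (true dip is 48.1°, so apparent ≤ true as expected).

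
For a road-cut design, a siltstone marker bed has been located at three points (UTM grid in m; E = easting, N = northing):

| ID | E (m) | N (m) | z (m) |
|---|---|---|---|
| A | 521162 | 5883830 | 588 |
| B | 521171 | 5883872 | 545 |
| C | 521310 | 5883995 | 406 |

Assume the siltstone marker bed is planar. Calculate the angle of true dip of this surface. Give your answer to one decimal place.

45.2°

Two edge vectors: A→B = (9, 42, -43), A→C = (148, 165, -182).
Normal n = (A→B) × (A→C) = (-549, -4726, -4731).
So ∂z/∂E = −n_x/n_z = −0.11604 and ∂z/∂N = −n_y/n_z = −0.99894.
Gradient magnitude |∇z| = √(a² + b²) = √(0.01347 + 0.99789) = 1.00566.
True dip = arctan(1.00566) = 45.2°, dipping toward N (azimuth ≈ 007°).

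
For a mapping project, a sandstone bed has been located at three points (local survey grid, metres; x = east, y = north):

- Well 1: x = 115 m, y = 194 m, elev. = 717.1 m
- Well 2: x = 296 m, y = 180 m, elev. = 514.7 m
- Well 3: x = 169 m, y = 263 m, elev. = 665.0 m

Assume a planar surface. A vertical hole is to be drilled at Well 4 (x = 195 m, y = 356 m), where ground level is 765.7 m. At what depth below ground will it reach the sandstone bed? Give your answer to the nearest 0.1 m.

119.0 m

Two edge vectors: Well 1→Well 2 = (181, -14, -202.4), Well 1→Well 3 = (54, 69, -52.1).
Normal n = (Well 1→Well 2) × (Well 1→Well 3) = (14695, -1499.5, 13245).
So ∂z/∂x = −n_x/n_z = −1.10948 and ∂z/∂y = −n_y/n_z = 0.11321.
Intercept c from Well 1: 717.1 + 127.59 − 21.96 = 822.73.
At (195, 356): z_contact = −216.35 + 40.30 + 822.73 = 646.68 m.
Depth below ground = 765.7 − 646.68 = 119.0 m.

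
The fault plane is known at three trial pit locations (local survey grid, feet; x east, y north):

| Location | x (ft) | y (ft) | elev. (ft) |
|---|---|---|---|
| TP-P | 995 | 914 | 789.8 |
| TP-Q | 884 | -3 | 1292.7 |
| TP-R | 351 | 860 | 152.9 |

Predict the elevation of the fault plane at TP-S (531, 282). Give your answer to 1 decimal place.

731.2 ft

Let the plane be z = a·x + b·y + c.
TP-Q−TP-P: −111a − 917b = 502.9;  TP-R−TP-P: −644a − 54b = −636.9.
Solving gives a = 1.04557, b = −0.67498.
Then c = 789.8 − a·995 − b·914 = 366.39.
At (531, 282): z = 555.2 − 190.3 + 366.39 = 731.2 ft.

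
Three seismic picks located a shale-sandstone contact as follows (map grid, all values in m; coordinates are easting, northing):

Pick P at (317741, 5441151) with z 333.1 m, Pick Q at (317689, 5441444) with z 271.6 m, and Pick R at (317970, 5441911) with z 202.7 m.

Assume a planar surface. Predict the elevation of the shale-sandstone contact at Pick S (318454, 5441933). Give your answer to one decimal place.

237.1 m

Let the plane be z = a·easting + b·northing + c.
Pick Q−Pick P: −52a + 293b = −61.5;  Pick R−Pick P: 229a + 760b = −130.4.
Solving gives a = 0.080032265, b = −0.195693932.
Then c = 333.1 − a·317741 − b·5441151 = 1039703.80.
At (318454, 5441933): z = 25486.6 − 1064953.3 + 1039703.80 = 237.1 m.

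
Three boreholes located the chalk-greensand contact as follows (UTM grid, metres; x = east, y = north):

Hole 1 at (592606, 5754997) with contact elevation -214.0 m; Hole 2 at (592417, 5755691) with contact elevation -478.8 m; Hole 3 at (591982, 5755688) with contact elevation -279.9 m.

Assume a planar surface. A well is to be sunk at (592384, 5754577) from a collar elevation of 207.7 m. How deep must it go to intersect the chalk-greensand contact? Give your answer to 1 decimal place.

Two edge vectors: Hole 1→Hole 2 = (-189, 694, -264.8), Hole 1→Hole 3 = (-624, 691, -65.9).
Normal n = (Hole 1→Hole 2) × (Hole 1→Hole 3) = (137242.2, 152780.1, 302457).
So ∂z/∂x = −n_x/n_z = −0.453757724 and ∂z/∂y = −n_y/n_z = −0.505129985.
Intercept c from Hole 1: -214 + 268899.55 + 2907021.55 = 3175707.10.
At (592384, 5754577): z_contact = −268798.82 − 2906809.40 + 3175707.10 = 98.89 m.
Depth below ground = 207.7 − 98.89 = 108.8 m.

108.8 m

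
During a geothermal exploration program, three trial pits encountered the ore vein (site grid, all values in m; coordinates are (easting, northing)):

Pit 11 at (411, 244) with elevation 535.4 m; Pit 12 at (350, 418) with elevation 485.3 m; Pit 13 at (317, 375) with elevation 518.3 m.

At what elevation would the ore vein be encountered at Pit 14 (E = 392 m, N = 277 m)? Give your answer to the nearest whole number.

Two edge vectors: Pit 11→Pit 12 = (-61, 174, -50.1), Pit 11→Pit 13 = (-94, 131, -17.1).
Normal n = (Pit 11→Pit 12) × (Pit 11→Pit 13) = (3587.7, 3666.3, 8365).
So ∂z/∂E = −n_x/n_z = −0.42889 and ∂z/∂N = −n_y/n_z = −0.43829.
Intercept c from Pit 11: 535.4 + 176.28 + 106.94 = 818.62.
At (392, 277): z = −168.1 − 121.4 + 818.62 = 529.1 m.

529 m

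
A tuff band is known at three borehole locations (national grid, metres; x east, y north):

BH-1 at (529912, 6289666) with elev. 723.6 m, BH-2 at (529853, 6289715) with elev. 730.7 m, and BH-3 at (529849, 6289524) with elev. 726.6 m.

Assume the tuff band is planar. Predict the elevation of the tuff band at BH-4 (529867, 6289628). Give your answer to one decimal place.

727.2 m

Two edge vectors: BH-1→BH-2 = (-59, 49, 7.1), BH-1→BH-3 = (-63, -142, 3).
Normal n = (BH-1→BH-2) × (BH-1→BH-3) = (1155.2, -270.3, 11465).
So ∂z/∂x = −n_x/n_z = −0.100758831 and ∂z/∂y = −n_y/n_z = 0.023576101.
Intercept c from BH-1: 723.6 + 53393.31 − 148285.80 = −94168.89.
At (529867, 6289628): z = −53388.8 + 148284.9 − 94168.89 = 727.2 m.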